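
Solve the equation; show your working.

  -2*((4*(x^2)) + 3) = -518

Step 1. [-2*((4*(x^2)) + 3) = -518] -2 out front; divide by -2 ⇒ div: (4*(x^2)) + 3 = 259.
Step 2. [(4*(x^2)) + 3 = 259] 3 comes off first (subtract 3), so sub: 4*(x^2) = 256.
Step 3. [4*(x^2) = 256] 4 out front; divide by 4, so div: x^2 = 64.
Step 4. [x^2 = 64] 64 ≥ 0, LHS is (·)² — take ±√, so sqrt: x = 8 or -8.

Answer: x ∈ {-8, 8}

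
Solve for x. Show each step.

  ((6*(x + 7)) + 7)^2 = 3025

Step 1. [((6*(x + 7)) + 7)^2 = 3025] √ both sides: 3025 ≥ 0 gives two branches ⇒ sqrt: (6*(x + 7)) + 7 = 55 or -55.
Step 2. [(6*(x + 7)) + 7 = 55 or -55] 7 comes off first (subtract 7). So sub: 6*(x + 7) = 48 or -62.
Step 3. [6*(x + 7) = 48 or -62] divide by the outer 6, so div: x + 7 = 8 or -31/3.
Step 4. [x + 7 = 8 or -31/3] +7 is outermost — subtract 7 both sides. So sub: x = 1 or -52/3.

Answer: x ∈ {-52/3, 1}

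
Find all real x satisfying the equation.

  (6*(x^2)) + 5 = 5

Step 1. [(6*(x^2)) + 5 = 5] +5 is outermost — subtract 5 both sides. So sub: 6*(x^2) = 0.
Step 2. [6*(x^2) = 0] leading coefficient 6: divide by 6 ⇒ div: x^2 = 0.
Step 3. [x^2 = 0] LHS squared, RHS 0 ≥ 0: apply √ (±), so sqrt: x = 0.

Answer: x ∈ {0}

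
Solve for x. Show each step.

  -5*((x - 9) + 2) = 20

Step 1. [-5*((x - 9) + 2) = 20] divide by the outer -5, so div: (x - 9) + 2 = -4.
Step 2. [(x - 9) + 2 = -4] peel the +2: subtract 2 from each side. So sub: x - 9 = -6.
Step 3. [x - 9 = -6] add 9: x sits inside (… - 9). So sub: x = 3.

Answer: x ∈ {3}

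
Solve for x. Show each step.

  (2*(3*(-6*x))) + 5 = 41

Step 1. [(2*(3*(-6*x))) + 5 = 41] the outer +5 inverts by subtracting 5. So sub: 2*(3*(-6*x)) = 36.
Step 2. [2*(3*(-6*x)) = 36] 2 out front; divide by 2, so div: 3*(-6*x) = 18.
Step 3. [3*(-6*x) = 18] LHS = 3·(…); ÷3 both sides ⇒ div: -6*x = 6.
Step 4. [-6*x = 6] leading coefficient -6: divide by -6 ⇒ div: x = -1.

Answer: x ∈ {-1}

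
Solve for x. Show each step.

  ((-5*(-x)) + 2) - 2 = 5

Step 1. [((-5*(-x)) + 2) - 2 = 5] 2 comes off first (add 2) ⇒ sub: (-5*(-x)) + 2 = 7.
Step 2. [(-5*(-x)) + 2 = 7] peel the +2: subtract 2 from each side ⇒ sub: -5*(-x) = 5.
Step 3. [-5*(-x) = 5] -5·(inner) — divide through by -5, so div: -x = -1.
Step 4. [-x = -1] flip signs both sides, so neg: x = 1.

Answer: x ∈ {1}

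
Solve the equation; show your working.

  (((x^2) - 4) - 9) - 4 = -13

Step 1. [(((x^2) - 4) - 9) - 4 = -13] add 4: x sits inside (… - 4), so sub: ((x^2) - 4) - 9 = -9.
Step 2. [((x^2) - 4) - 9 = -9] peel the -9: add 9 from each side ⇒ sub: (x^2) - 4 = 0.
Step 3. [(x^2) - 4 = 0] 4 comes off first (add 4) ⇒ sub: x^2 = 4.
Step 4. [x^2 = 4] √ both sides: 4 ≥ 0 gives two branches, so sqrt: x = 2 or -2.

Answer: x ∈ {-2, 2}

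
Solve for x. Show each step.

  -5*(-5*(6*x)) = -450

Step 1. [-5*(-5*(6*x)) = -450] LHS = -5·(…); ÷-5 both sides, so div: -5*(6*x) = 90.
Step 2. [-5*(6*x) = 90] LHS = -5·(…); ÷-5 both sides ⇒ div: 6*x = -18.
Step 3. [6*x = -18] LHS = 6·(…); ÷6 both sides, so div: x = -3.

Answer: x ∈ {-3}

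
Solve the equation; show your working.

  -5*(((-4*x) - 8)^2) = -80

Step 1. [-5*(((-4*x) - 8)^2) = -80] LHS = -5·(…); ÷-5 both sides, so div: ((-4*x) - 8)^2 = 16.
Step 2. [((-4*x) - 8)^2 = 16] LHS squared, RHS 16 ≥ 0: apply √ (±), so sqrt: (-4*x) - 8 = 4 or -4.
Step 3. [(-4*x) - 8 = 4 or -4] common factor -4 (LHS and 4 or -4) — divide through ⇒ factor: x + 2 = -1 or 1.
Step 4. [x + 2 = -1 or 1] subtract 2: x sits inside (… + 2), so sub: x = -3 or -1.

Answer: x ∈ {-3, -1}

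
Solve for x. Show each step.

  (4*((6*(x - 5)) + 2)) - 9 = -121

Step 1. [(4*((6*(x - 5)) + 2)) - 9 = -121] 9 comes off first (add 9). So sub: 4*((6*(x - 5)) + 2) = -112.
Step 2. [4*((6*(x - 5)) + 2) = -112] LHS = 4·(…); ÷4 both sides. So div: (6*(x - 5)) + 2 = -28.
Step 3. [(6*(x - 5)) + 2 = -28] 2 comes off first (subtract 2), so sub: 6*(x - 5) = -30.
Step 4. [6*(x - 5) = -30] divide by the outer 6 ⇒ div: x - 5 = -5.
Step 5. [x - 5 = -5] 5 comes off first (add 5). So sub: x = 0.

Answer: x ∈ {0}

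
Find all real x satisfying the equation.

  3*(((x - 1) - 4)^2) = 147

Step 1. [3*(((x - 1) - 4)^2) = 147] 3·(inner) — divide through by 3, so div: ((x - 1) - 4)^2 = 49.
Step 2. [((x - 1) - 4)^2 = 49] 49 ≥ 0, LHS is (·)² — take ±√. So sqrt: (x - 1) - 4 = 7 or -7.
Step 3. [(x - 1) - 4 = 7 or -7] 4 comes off first (add 4). So sub: x - 1 = 11 or -3.
Step 4. [x - 1 = 11 or -3] add 1: x sits inside (… - 1). So sub: x = 12 or -2.

Answer: x ∈ {-2, 12}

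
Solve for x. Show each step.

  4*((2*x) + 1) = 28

Step 1. [4*((2*x) + 1) = 28] LHS = 4·(…); ÷4 both sides, so div: (2*x) + 1 = 7.
Step 2. [(2*x) + 1 = 7] +1 is outermost — subtract 1 both sides ⇒ sub: 2*x = 6.
Step 3. [2*x = 6] 2 out front; divide by 2, so div: x = 3.

Answer: x ∈ {3}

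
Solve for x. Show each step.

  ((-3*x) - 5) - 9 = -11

Step 1. [((-3*x) - 5) - 9 = -11] -9 is outermost — add 9 both sides ⇒ sub: (-3*x) - 5 = -2.
Step 2. [(-3*x) - 5 = -2] -5 is outermost — add 5 both sides, so sub: -3*x = 3.
Step 3. [-3*x = 3] -3 out front; divide by -3 ⇒ div: x = -1.

Answer: x ∈ {-1}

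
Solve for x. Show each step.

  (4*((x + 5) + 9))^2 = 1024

Step 1. [(4*((x + 5) + 9))^2 = 1024] √ both sides: 1024 ≥ 0 gives two branches, so sqrt: 4*((x + 5) + 9) = 32 or -32.
Step 2. [4*((x + 5) + 9) = 32 or -32] divide by the outer 4 ⇒ div: (x + 5) + 9 = 8 or -8.
Step 3. [(x + 5) + 9 = 8 or -8] peel the +9: subtract 9 from each side. So sub: x + 5 = -1 or -17.
Step 4. [x + 5 = -1 or -17] the outer +5 inverts by subtracting 5, so sub: x = -6 or -22.

Answer: x ∈ {-22, -6}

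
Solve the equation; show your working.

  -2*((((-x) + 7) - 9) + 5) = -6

Step 1. [-2*((((-x) + 7) - 9) + 5) = -6] -2·(inner) — divide through by -2 ⇒ div: (((-x) + 7) - 9) + 5 = 3.
Step 2. [(((-x) + 7) - 9) + 5 = 3] subtract 5: x sits inside (… + 5). So sub: ((-x) + 7) - 9 = -2.
Step 3. [((-x) + 7) - 9 = -2] the outer -9 inverts by adding 9. So sub: (-x) + 7 = 7.
Step 4. [(-x) + 7 = 7] peel the +7: subtract 7 from each side ⇒ sub: -x = 0.
Step 5. [-x = 0] leading − — multiply by −1. So neg: x = 0.

Answer: x ∈ {0}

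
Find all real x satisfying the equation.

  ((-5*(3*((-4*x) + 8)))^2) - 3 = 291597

Step 1. [((-5*(3*((-4*x) + 8)))^2) - 3 = 291597] -3 is outermost — add 3 both sides ⇒ sub: (-5*(3*((-4*x) + 8)))^2 = 291600.
Step 2. [(-5*(3*((-4*x) + 8)))^2 = 291600] √ both sides: 291600 ≥ 0 gives two branches, so sqrt: -5*(3*((-4*x) + 8)) = 540 or -540.
Step 3. [-5*(3*((-4*x) + 8)) = 540 or -540] -5·(inner) — divide through by -5, so div: 3*((-4*x) + 8) = -108 or 108.
Step 4. [3*((-4*x) + 8) = -108 or 108] 3·(inner) — divide through by 3, so div: (-4*x) + 8 = -36 or 36.
Step 5. [(-4*x) + 8 = -36 or 36] 8 comes off first (subtract 8) ⇒ sub: -4*x = -44 or 28.
Step 6. [-4*x = -44 or 28] leading coefficient -4: divide by -4. So div: x = 11 or -7.

Answer: x ∈ {-7, 11}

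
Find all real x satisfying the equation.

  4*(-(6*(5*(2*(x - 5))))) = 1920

Step 1. [4*(-(6*(5*(2*(x - 5))))) = 1920] divide by the outer 4. So div: -(6*(5*(2*(x - 5)))) = 480.
Step 2. [-(6*(5*(2*(x - 5)))) = 480] flip signs both sides ⇒ neg: 6*(5*(2*(x - 5))) = -480.
Step 3. [6*(5*(2*(x - 5))) = -480] divide by the outer 6, so div: 5*(2*(x - 5)) = -80.
Step 4. [5*(2*(x - 5)) = -80] 5 out front; divide by 5 ⇒ div: 2*(x - 5) = -16.
Step 5. [2*(x - 5) = -16] divide by the outer 2. So div: x - 5 = -8.
Step 6. [x - 5 = -8] the outer -5 inverts by adding 5. So sub: x = -3.

Answer: x ∈ {-3}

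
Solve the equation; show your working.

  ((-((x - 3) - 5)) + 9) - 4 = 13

Step 1. [((-((x - 3) - 5)) + 9) - 4 = 13] add 4: x sits inside (… - 4). So sub: (-((x - 3) - 5)) + 9 = 17.
Step 2. [(-((x - 3) - 5)) + 9 = 17] peel the +9: subtract 9 from each side, so sub: -((x - 3) - 5) = 8.
Step 3. [-((x - 3) - 5) = 8] LHS negated; negate both sides. So neg: (x - 3) - 5 = -8.
Step 4. [(x - 3) - 5 = -8] peel the -5: add 5 from each side, so sub: x - 3 = -3.
Step 5. [x - 3 = -3] peel the -3: add 3 from each side, so sub: x = 0.

Answer: x ∈ {0}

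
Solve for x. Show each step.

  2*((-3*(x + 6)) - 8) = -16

Step 1. [2*((-3*(x + 6)) - 8) = -16] LHS = 2·(…); ÷2 both sides, so div: (-3*(x + 6)) - 8 = -8.
Step 2. [(-3*(x + 6)) - 8 = -8] add 8: x sits inside (… - 8). So sub: -3*(x + 6) = 0.
Step 3. [-3*(x + 6) = 0] leading coefficient -3: divide by -3, so div: x + 6 = 0.
Step 4. [x + 6 = 0] subtract 6: x sits inside (… + 6), so sub: x = -6.

Answer: x ∈ {-6}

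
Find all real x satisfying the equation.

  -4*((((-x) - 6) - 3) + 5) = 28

Step 1. [-4*((((-x) - 6) - 3) + 5) = 28] LHS = -4·(…); ÷-4 both sides ⇒ div: (((-x) - 6) - 3) + 5 = -7.
Step 2. [(((-x) - 6) - 3) + 5 = -7] the outer +5 inverts by subtracting 5 ⇒ sub: ((-x) - 6) - 3 = -12.
Step 3. [((-x) - 6) - 3 = -12] -3 is outermost — add 3 both sides ⇒ sub: (-x) - 6 = -9.
Step 4. [(-x) - 6 = -9] peel the -6: add 6 from each side. So sub: -x = -3.
Step 5. [-x = -3] leading − — multiply by −1, so neg: x = 3.

Answer: x ∈ {3}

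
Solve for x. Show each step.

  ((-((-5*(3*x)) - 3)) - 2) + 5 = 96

Step 1. [((-((-5*(3*x)) - 3)) - 2) + 5 = 96] subtract 5: x sits inside (… + 5), so sub: (-((-5*(3*x)) - 3)) - 2 = 91.
Step 2. [(-((-5*(3*x)) - 3)) - 2 = 91] peel the -2: add 2 from each side. So sub: -((-5*(3*x)) - 3) = 93.
Step 3. [-((-5*(3*x)) - 3) = 93] leading − — multiply by −1, so neg: (-5*(3*x)) - 3 = -93.
Step 4. [(-5*(3*x)) - 3 = -93] the outer -3 inverts by adding 3 ⇒ sub: -5*(3*x) = -90.
Step 5. [-5*(3*x) = -90] -5 out front; divide by -5, so div: 3*x = 18.
Step 6. [3*x = 18] LHS = 3·(…); ÷3 both sides ⇒ div: x = 6.

Answer: x ∈ {6}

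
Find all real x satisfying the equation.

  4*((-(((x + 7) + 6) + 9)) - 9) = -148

Step 1. [4*((-(((x + 7) + 6) + 9)) - 9) = -148] 4 out front; divide by 4 ⇒ div: (-(((x + 7) + 6) + 9)) - 9 = -37.
Step 2. [(-(((x + 7) + 6) + 9)) - 9 = -37] the outer -9 inverts by adding 9. So sub: -(((x + 7) + 6) + 9) = -28.
Step 3. [-(((x + 7) + 6) + 9) = -28] LHS negated; negate both sides ⇒ neg: ((x + 7) + 6) + 9 = 28.
Step 4. [((x + 7) + 6) + 9 = 28] 9 comes off first (subtract 9), so sub: (x + 7) + 6 = 19.
Step 5. [(x + 7) + 6 = 19] subtract 6: x sits inside (… + 6). So sub: x + 7 = 13.
Step 6. [x + 7 = 13] 7 comes off first (subtract 7), so sub: x = 6.

Answer: x ∈ {6}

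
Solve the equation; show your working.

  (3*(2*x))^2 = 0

Step 1. [(3*(2*x))^2 = 0] 0 ≥ 0, LHS is (·)² — take ±√ ⇒ sqrt: 3*(2*x) = 0.
Step 2. [3*(2*x) = 0] 3·(inner) — divide through by 3 ⇒ div: 2*x = 0.
Step 3. [2*x = 0] LHS = 2·(…); ÷2 both sides ⇒ div: x = 0.

Answer: x ∈ {0}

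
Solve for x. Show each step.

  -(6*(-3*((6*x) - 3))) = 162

Step 1. [-(6*(-3*((6*x) - 3))) = 162] LHS negated; negate both sides, so neg: 6*(-3*((6*x) - 3)) = -162.
Step 2. [6*(-3*((6*x) - 3)) = -162] leading coefficient 6: divide by 6, so div: -3*((6*x) - 3) = -27.
Step 3. [-3*((6*x) - 3) = -27] -3 out front; divide by -3, so div: (6*x) - 3 = 9.
Step 4. [(6*x) - 3 = 9] peel the -3: add 3 from each side. So sub: 6*x = 12.
Step 5. [6*x = 12] leading coefficient 6: divide by 6, so div: x = 2.

Answer: x ∈ {2}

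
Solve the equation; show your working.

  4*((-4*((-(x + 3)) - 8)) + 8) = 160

Step 1. [4*((-4*((-(x + 3)) - 8)) + 8) = 160] LHS = 4·(…); ÷4 both sides, so div: (-4*((-(x + 3)) - 8)) + 8 = 40.
Step 2. [(-4*((-(x + 3)) - 8)) + 8 = 40] the outer +8 inverts by subtracting 8. So sub: -4*((-(x + 3)) - 8) = 32.
Step 3. [-4*((-(x + 3)) - 8) = 32] leading coefficient -4: divide by -4, so div: (-(x + 3)) - 8 = -8.
Step 4. [(-(x + 3)) - 8 = -8] 8 comes off first (add 8), so sub: -(x + 3) = 0.
Step 5. [-(x + 3) = 0] leading − — multiply by −1 ⇒ neg: x + 3 = 0.
Step 6. [x + 3 = 0] subtract 3: x sits inside (… + 3), so sub: x = -3.

Answer: x ∈ {-3}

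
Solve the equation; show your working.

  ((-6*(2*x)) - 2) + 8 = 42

Step 1. [((-6*(2*x)) - 2) + 8 = 42] peel the +8: subtract 8 from each side ⇒ sub: (-6*(2*x)) - 2 = 34.
Step 2. [(-6*(2*x)) - 2 = 34] 2 comes off first (add 2), so sub: -6*(2*x) = 36.
Step 3. [-6*(2*x) = 36] -6·(inner) — divide through by -6. So div: 2*x = -6.
Step 4. [2*x = -6] LHS = 2·(…); ÷2 both sides. So div: x = -3.

Answer: x ∈ {-3}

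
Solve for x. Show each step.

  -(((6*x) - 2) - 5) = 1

Step 1. [-(((6*x) - 2) - 5) = 1] flip signs both sides. So neg: ((6*x) - 2) - 5 = -1.
Step 2. [((6*x) - 2) - 5 = -1] the outer -5 inverts by adding 5 ⇒ sub: (6*x) - 2 = 4.
Step 3. [(6*x) - 2 = 4] 2 comes off first (add 2), so sub: 6*x = 6.
Step 4. [6*x = 6] leading coefficient 6: divide by 6. So div: x = 1.

Answer: x ∈ {1}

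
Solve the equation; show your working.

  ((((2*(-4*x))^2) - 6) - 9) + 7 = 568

Step 1. [((((2*(-4*x))^2) - 6) - 9) + 7 = 568] peel the +7: subtract 7 from each side ⇒ sub: (((2*(-4*x))^2) - 6) - 9 = 561.
Step 2. [(((2*(-4*x))^2) - 6) - 9 = 561] add 9: x sits inside (… - 9), so sub: ((2*(-4*x))^2) - 6 = 570.
Step 3. [((2*(-4*x))^2) - 6 = 570] -6 is outermost — add 6 both sides, so sub: (2*(-4*x))^2 = 576.
Step 4. [(2*(-4*x))^2 = 576] LHS squared, RHS 576 ≥ 0: apply √ (±), so sqrt: 2*(-4*x) = 24 or -24.
Step 5. [2*(-4*x) = 24 or -24] leading coefficient 2: divide by 2 ⇒ div: -4*x = 12 or -12.
Step 6. [-4*x = 12 or -12] -4 out front; divide by -4, so div: x = -3 or 3.

Answer: x ∈ {-3, 3}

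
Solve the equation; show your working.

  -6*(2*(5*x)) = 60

Step 1. [-6*(2*(5*x)) = 60] leading coefficient -6: divide by -6 ⇒ div: 2*(5*x) = -10.
Step 2. [2*(5*x) = -10] 2 out front; divide by 2. So div: 5*x = -5.
Step 3. [5*x = -5] 5 out front; divide by 5. So div: x = -1.

Answer: x ∈ {-1}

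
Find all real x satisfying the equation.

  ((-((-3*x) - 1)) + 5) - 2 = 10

Step 1. [((-((-3*x) - 1)) + 5) - 2 = 10] the outer -2 inverts by adding 2 ⇒ sub: (-((-3*x) - 1)) + 5 = 12.
Step 2. [(-((-3*x) - 1)) + 5 = 12] the outer +5 inverts by subtracting 5. So sub: -((-3*x) - 1) = 7.
Step 3. [-((-3*x) - 1) = 7] flip signs both sides ⇒ neg: (-3*x) - 1 = -7.
Step 4. [(-3*x) - 1 = -7] add 1: x sits inside (… - 1), so sub: -3*x = -6.
Step 5. [-3*x = -6] -3·(inner) — divide through by -3 ⇒ div: x = 2.

Answer: x ∈ {2}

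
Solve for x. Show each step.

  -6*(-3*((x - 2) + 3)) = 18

Step 1. [-6*(-3*((x - 2) + 3)) = 18] -6·(inner) — divide through by -6. So div: -3*((x - 2) + 3) = -3.
Step 2. [-3*((x - 2) + 3) = -3] divide by the outer -3 ⇒ div: (x - 2) + 3 = 1.
Step 3. [(x - 2) + 3 = 1] peel the +3: subtract 3 from each side. So sub: x - 2 = -2.
Step 4. [x - 2 = -2] peel the -2: add 2 from each side, so sub: x = 0.

Answer: x ∈ {0}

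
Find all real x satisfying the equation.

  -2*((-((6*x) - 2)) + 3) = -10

Step 1. [-2*((-((6*x) - 2)) + 3) = -10] divide by the outer -2 ⇒ div: (-((6*x) - 2)) + 3 = 5.
Step 2. [(-((6*x) - 2)) + 3 = 5] 3 comes off first (subtract 3), so sub: -((6*x) - 2) = 2.
Step 3. [-((6*x) - 2) = 2] leading − — multiply by −1 ⇒ neg: (6*x) - 2 = -2.
Step 4. [(6*x) - 2 = -2] peel the -2: add 2 from each side ⇒ sub: 6*x = 0.
Step 5. [6*x = 0] divide by the outer 6. So div: x = 0.

Answer: x ∈ {0}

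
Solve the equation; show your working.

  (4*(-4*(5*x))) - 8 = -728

Step 1. [(4*(-4*(5*x))) - 8 = -728] 4 | LHS and 4 | -728: pull 4 out ⇒ factor: (-4*(5*x)) - 2 = -182.
Step 2. [(-4*(5*x)) - 2 = -182] add 2: x sits inside (… - 2), so sub: -4*(5*x) = -180.
Step 3. [-4*(5*x) = -180] LHS = -4·(…); ÷-4 both sides. So div: 5*x = 45.
Step 4. [5*x = 45] 5·(inner) — divide through by 5, so div: x = 9.

Answer: x ∈ {9}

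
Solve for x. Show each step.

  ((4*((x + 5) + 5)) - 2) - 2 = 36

Step 1. [((4*((x + 5) + 5)) - 2) - 2 = 36] the outer -2 inverts by adding 2, so sub: (4*((x + 5) + 5)) - 2 = 38.
Step 2. [(4*((x + 5) + 5)) - 2 = 38] the outer -2 inverts by adding 2 ⇒ sub: 4*((x + 5) + 5) = 40.
Step 3. [4*((x + 5) + 5) = 40] divide by the outer 4 ⇒ div: (x + 5) + 5 = 10.
Step 4. [(x + 5) + 5 = 10] the outer +5 inverts by subtracting 5. So sub: x + 5 = 5.
Step 5. [x + 5 = 5] 5 comes off first (subtract 5) ⇒ sub: x = 0.

Answer: x ∈ {0}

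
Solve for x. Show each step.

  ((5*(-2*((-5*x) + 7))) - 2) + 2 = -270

Step 1. [((5*(-2*((-5*x) + 7))) - 2) + 2 = -270] the outer +2 inverts by subtracting 2, so sub: (5*(-2*((-5*x) + 7))) - 2 = -272.
Step 2. [(5*(-2*((-5*x) + 7))) - 2 = -272] add 2: x sits inside (… - 2). So sub: 5*(-2*((-5*x) + 7)) = -270.
Step 3. [5*(-2*((-5*x) + 7)) = -270] 5·(inner) — divide through by 5, so div: -2*((-5*x) + 7) = -54.
Step 4. [-2*((-5*x) + 7) = -54] LHS = -2·(…); ÷-2 both sides, so div: (-5*x) + 7 = 27.
Step 5. [(-5*x) + 7 = 27] +7 is outermost — subtract 7 both sides, so sub: -5*x = 20.
Step 6. [-5*x = 20] divide by the outer -5, so div: x = -4.

Answer: x ∈ {-4}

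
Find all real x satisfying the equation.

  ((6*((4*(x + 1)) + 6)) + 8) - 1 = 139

Step 1. [((6*((4*(x + 1)) + 6)) + 8) - 1 = 139] add 1: x sits inside (… - 1). So sub: (6*((4*(x + 1)) + 6)) + 8 = 140.
Step 2. [(6*((4*(x + 1)) + 6)) + 8 = 140] +8 is outermost — subtract 8 both sides. So sub: 6*((4*(x + 1)) + 6) = 132.
Step 3. [6*((4*(x + 1)) + 6) = 132] leading coefficient 6: divide by 6. So div: (4*(x + 1)) + 6 = 22.
Step 4. [(4*(x + 1)) + 6 = 22] the outer +6 inverts by subtracting 6, so sub: 4*(x + 1) = 16.
Step 5. [4*(x + 1) = 16] divide by the outer 4 ⇒ div: x + 1 = 4.
Step 6. [x + 1 = 4] subtract 1: x sits inside (… + 1), so sub: x = 3.

Answer: x ∈ {3}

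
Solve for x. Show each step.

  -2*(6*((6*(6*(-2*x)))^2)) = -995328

Step 1. [-2*(6*((6*(6*(-2*x)))^2)) = -995328] leading coefficient -2: divide by -2 ⇒ div: 6*((6*(6*(-2*x)))^2) = 497664.
Step 2. [6*((6*(6*(-2*x)))^2) = 497664] leading coefficient 6: divide by 6 ⇒ div: (6*(6*(-2*x)))^2 = 82944.
Step 3. [(6*(6*(-2*x)))^2 = 82944] LHS squared, RHS 82944 ≥ 0: apply √ (±). So sqrt: 6*(6*(-2*x)) = 288 or -288.
Step 4. [6*(6*(-2*x)) = 288 or -288] leading coefficient 6: divide by 6, so div: 6*(-2*x) = 48 or -48.
Step 5. [6*(-2*x) = 48 or -48] 6·(inner) — divide through by 6, so div: -2*x = 8 or -8.
Step 6. [-2*x = 8 or -8] leading coefficient -2: divide by -2, so div: x = -4 or 4.

Answer: x ∈ {-4, 4}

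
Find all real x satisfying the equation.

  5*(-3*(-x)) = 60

Step 1. [5*(-3*(-x)) = 60] leading coefficient 5: divide by 5 ⇒ div: -3*(-x) = 12.
Step 2. [-3*(-x) = 12] divide by the outer -3, so div: -x = -4.
Step 3. [-x = -4] flip signs both sides, so neg: x = 4.

Answer: x ∈ {4}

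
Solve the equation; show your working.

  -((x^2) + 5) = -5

Step 1. [-((x^2) + 5) = -5] LHS negated; negate both sides. So neg: (x^2) + 5 = 5.
Step 2. [(x^2) + 5 = 5] subtract 5: x sits inside (… + 5), so sub: x^2 = 0.
Step 3. [x^2 = 0] LHS squared, RHS 0 ≥ 0: apply √ (±), so sqrt: x = 0.

Answer: x ∈ {0}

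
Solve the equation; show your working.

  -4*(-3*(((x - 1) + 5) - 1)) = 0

Step 1. [-4*(-3*(((x - 1) + 5) - 1)) = 0] LHS = -4·(…); ÷-4 both sides. So div: -3*(((x - 1) + 5) - 1) = 0.
Step 2. [-3*(((x - 1) + 5) - 1) = 0] LHS = -3·(…); ÷-3 both sides ⇒ div: ((x - 1) + 5) - 1 = 0.
Step 3. [((x - 1) + 5) - 1 = 0] peel the -1: add 1 from each side ⇒ sub: (x - 1) + 5 = 1.
Step 4. [(x - 1) + 5 = 1] the outer +5 inverts by subtracting 5. So sub: x - 1 = -4.
Step 5. [x - 1 = -4] add 1: x sits inside (… - 1), so sub: x = -3.

Answer: x ∈ {-3}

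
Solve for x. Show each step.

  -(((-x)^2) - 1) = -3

Step 1. [-(((-x)^2) - 1) = -3] flip signs both sides ⇒ neg: ((-x)^2) - 1 = 3.
Step 2. [((-x)^2) - 1 = 3] peel the -1: add 1 from each side ⇒ sub: (-x)^2 = 4.
Step 3. [(-x)^2 = 4] √ both sides: 4 ≥ 0 gives two branches, so sqrt: -x = 2 or -2.
Step 4. [-x = 2 or -2] LHS negated; negate both sides ⇒ neg: x = -2 or 2.

Answer: x ∈ {-2, 2}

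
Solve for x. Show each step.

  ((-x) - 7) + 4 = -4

Step 1. [((-x) - 7) + 4 = -4] the outer +4 inverts by subtracting 4 ⇒ sub: (-x) - 7 = -8.
Step 2. [(-x) - 7 = -8] 7 comes off first (add 7). So sub: -x = -1.
Step 3. [-x = -1] flip signs both sides ⇒ neg: x = 1.

Answer: x ∈ {1}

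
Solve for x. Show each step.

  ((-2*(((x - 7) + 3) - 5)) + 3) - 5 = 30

Step 1. [((-2*(((x - 7) + 3) - 5)) + 3) - 5 = 30] the outer -5 inverts by adding 5 ⇒ sub: (-2*(((x - 7) + 3) - 5)) + 3 = 35.
Step 2. [(-2*(((x - 7) + 3) - 5)) + 3 = 35] peel the +3: subtract 3 from each side ⇒ sub: -2*(((x - 7) + 3) - 5) = 32.
Step 3. [-2*(((x - 7) + 3) - 5) = 32] -2·(inner) — divide through by -2, so div: ((x - 7) + 3) - 5 = -16.
Step 4. [((x - 7) + 3) - 5 = -16] the outer -5 inverts by adding 5, so sub: (x - 7) + 3 = -11.
Step 5. [(x - 7) + 3 = -11] the outer +3 inverts by subtracting 3. So sub: x - 7 = -14.
Step 6. [x - 7 = -14] add 7: x sits inside (… - 7) ⇒ sub: x = -7.

Answer: x ∈ {-7}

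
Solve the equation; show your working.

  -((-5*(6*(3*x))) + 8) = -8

Step 1. [-((-5*(6*(3*x))) + 8) = -8] LHS negated; negate both sides, so neg: (-5*(6*(3*x))) + 8 = 8.
Step 2. [(-5*(6*(3*x))) + 8 = 8] subtract 8: x sits inside (… + 8) ⇒ sub: -5*(6*(3*x)) = 0.
Step 3. [-5*(6*(3*x)) = 0] leading coefficient -5: divide by -5 ⇒ div: 6*(3*x) = 0.
Step 4. [6*(3*x) = 0] 6·(inner) — divide through by 6 ⇒ div: 3*x = 0.
Step 5. [3*x = 0] 3 out front; divide by 3. So div: x = 0.

Answer: x ∈ {0}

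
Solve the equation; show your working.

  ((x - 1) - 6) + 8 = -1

Step 1. [((x - 1) - 6) + 8 = -1] peel the +8: subtract 8 from each side, so sub: (x - 1) - 6 = -9.
Step 2. [(x - 1) - 6 = -9] -6 is outermost — add 6 both sides, so sub: x - 1 = -3.
Step 3. [x - 1 = -3] -1 is outermost — add 1 both sides ⇒ sub: x = -2.

Answer: x ∈ {-2}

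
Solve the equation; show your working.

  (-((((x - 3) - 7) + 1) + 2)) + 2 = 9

Step 1. [(-((((x - 3) - 7) + 1) + 2)) + 2 = 9] +2 is outermost — subtract 2 both sides ⇒ sub: -((((x - 3) - 7) + 1) + 2) = 7.
Step 2. [-((((x - 3) - 7) + 1) + 2) = 7] LHS negated; negate both sides ⇒ neg: (((x - 3) - 7) + 1) + 2 = -7.
Step 3. [(((x - 3) - 7) + 1) + 2 = -7] peel the +2: subtract 2 from each side. So sub: ((x - 3) - 7) + 1 = -9.
Step 4. [((x - 3) - 7) + 1 = -9] +1 is outermost — subtract 1 both sides, so sub: (x - 3) - 7 = -10.
Step 5. [(x - 3) - 7 = -10] -7 is outermost — add 7 both sides, so sub: x - 3 = -3.
Step 6. [x - 3 = -3] peel the -3: add 3 from each side, so sub: x = 0.

Answer: x ∈ {0}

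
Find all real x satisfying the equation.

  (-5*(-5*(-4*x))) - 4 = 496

Step 1. [(-5*(-5*(-4*x))) - 4 = 496] the outer -4 inverts by adding 4 ⇒ sub: -5*(-5*(-4*x)) = 500.
Step 2. [-5*(-5*(-4*x)) = 500] divide by the outer -5. So div: -5*(-4*x) = -100.
Step 3. [-5*(-4*x) = -100] LHS = -5·(…); ÷-5 both sides ⇒ div: -4*x = 20.
Step 4. [-4*x = 20] -4 out front; divide by -4. So div: x = -5.

Answer: x ∈ {-5}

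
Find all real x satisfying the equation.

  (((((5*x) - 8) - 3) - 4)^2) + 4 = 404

Step 1. [(((((5*x) - 8) - 3) - 4)^2) + 4 = 404] +4 is outermost — subtract 4 both sides, so sub: ((((5*x) - 8) - 3) - 4)^2 = 400.
Step 2. [((((5*x) - 8) - 3) - 4)^2 = 400] 400 ≥ 0, LHS is (·)² — take ±√, so sqrt: (((5*x) - 8) - 3) - 4 = 20 or -20.
Step 3. [(((5*x) - 8) - 3) - 4 = 20 or -20] add 4: x sits inside (… - 4) ⇒ sub: ((5*x) - 8) - 3 = 24 or -16.
Step 4. [((5*x) - 8) - 3 = 24 or -16] 3 comes off first (add 3), so sub: (5*x) - 8 = 27 or -13.
Step 5. [(5*x) - 8 = 27 or -13] the outer -8 inverts by adding 8. So sub: 5*x = 35 or -5.
Step 6. [5*x = 35 or -5] divide by the outer 5. So div: x = 7 or -1.

Answer: x ∈ {-1, 7}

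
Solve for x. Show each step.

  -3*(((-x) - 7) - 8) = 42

Step 1. [-3*(((-x) - 7) - 8) = 42] LHS = -3·(…); ÷-3 both sides ⇒ div: ((-x) - 7) - 8 = -14.
Step 2. [((-x) - 7) - 8 = -14] the outer -8 inverts by adding 8 ⇒ sub: (-x) - 7 = -6.
Step 3. [(-x) - 7 = -6] 7 comes off first (add 7), so sub: -x = 1.
Step 4. [-x = 1] flip signs both sides. So neg: x = -1.

Answer: x ∈ {-1}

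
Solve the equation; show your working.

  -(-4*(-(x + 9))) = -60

Step 1. [-(-4*(-(x + 9))) = -60] leading − — multiply by −1, so neg: -4*(-(x + 9)) = 60.
Step 2. [-4*(-(x + 9)) = 60] leading coefficient -4: divide by -4, so div: -(x + 9) = -15.
Step 3. [-(x + 9) = -15] LHS negated; negate both sides, so neg: x + 9 = 15.
Step 4. [x + 9 = 15] the outer +9 inverts by subtracting 9, so sub: x = 6.

Answer: x ∈ {6}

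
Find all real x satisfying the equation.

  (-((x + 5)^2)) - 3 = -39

Step 1. [(-((x + 5)^2)) - 3 = -39] the outer -3 inverts by adding 3, so sub: -((x + 5)^2) = -36.
Step 2. [-((x + 5)^2) = -36] flip signs both sides, so neg: (x + 5)^2 = 36.
Step 3. [(x + 5)^2 = 36] LHS squared, RHS 36 ≥ 0: apply √ (±) ⇒ sqrt: x + 5 = 6 or -6.
Step 4. [x + 5 = 6 or -6] +5 is outermost — subtract 5 both sides, so sub: x = 1 or -11.

Answer: x ∈ {-11, 1}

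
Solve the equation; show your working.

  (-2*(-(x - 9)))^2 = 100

Step 1. [(-2*(-(x - 9)))^2 = 100] LHS squared, RHS 100 ≥ 0: apply √ (±) ⇒ sqrt: -2*(-(x - 9)) = 10 or -10.
Step 2. [-2*(-(x - 9)) = 10 or -10] leading coefficient -2: divide by -2, so div: -(x - 9) = -5 or 5.
Step 3. [-(x - 9) = -5 or 5] flip signs both sides ⇒ neg: x - 9 = 5 or -5.
Step 4. [x - 9 = 5 or -5] 9 comes off first (add 9). So sub: x = 14 or 4.

Answer: x ∈ {4, 14}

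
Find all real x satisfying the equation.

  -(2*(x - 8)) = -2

Step 1. [-(2*(x - 8)) = -2] flip signs both sides, so neg: 2*(x - 8) = 2.
Step 2. [2*(x - 8) = 2] 2·(inner) — divide through by 2, so div: x - 8 = 1.
Step 3. [x - 8 = 1] 8 comes off first (add 8), so sub: x = 9.

Answer: x ∈ {9}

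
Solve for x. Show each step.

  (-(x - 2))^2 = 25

Step 1. [(-(x - 2))^2 = 25] 25 ≥ 0, LHS is (·)² — take ±√, so sqrt: -(x - 2) = 5 or -5.
Step 2. [-(x - 2) = 5 or -5] leading − — multiply by −1. So neg: x - 2 = -5 or 5.
Step 3. [x - 2 = -5 or 5] 2 comes off first (add 2) ⇒ sub: x = -3 or 7.

Answer: x ∈ {-3, 7}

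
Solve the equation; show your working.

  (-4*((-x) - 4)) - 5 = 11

Step 1. [(-4*((-x) - 4)) - 5 = 11] add 5: x sits inside (… - 5), so sub: -4*((-x) - 4) = 16.
Step 2. [-4*((-x) - 4) = 16] leading coefficient -4: divide by -4, so div: (-x) - 4 = -4.
Step 3. [(-x) - 4 = -4] 4 comes off first (add 4) ⇒ sub: -x = 0.
Step 4. [-x = 0] leading − — multiply by −1. So neg: x = 0.

Answer: x ∈ {0}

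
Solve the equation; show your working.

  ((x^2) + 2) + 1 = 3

Step 1. [((x^2) + 2) + 1 = 3] the outer +1 inverts by subtracting 1. So sub: (x^2) + 2 = 2.
Step 2. [(x^2) + 2 = 2] peel the +2: subtract 2 from each side, so sub: x^2 = 0.
Step 3. [x^2 = 0] LHS squared, RHS 0 ≥ 0: apply √ (±). So sqrt: x = 0.

Answer: x ∈ {0}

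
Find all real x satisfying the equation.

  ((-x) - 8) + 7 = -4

Step 1. [((-x) - 8) + 7 = -4] 7 comes off first (subtract 7) ⇒ sub: (-x) - 8 = -11.
Step 2. [(-x) - 8 = -11] add 8: x sits inside (… - 8) ⇒ sub: -x = -3.
Step 3. [-x = -3] leading − — multiply by −1. So neg: x = 3.

Answer: x ∈ {3}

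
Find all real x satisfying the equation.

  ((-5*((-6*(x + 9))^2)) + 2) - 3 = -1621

Step 1. [((-5*((-6*(x + 9))^2)) + 2) - 3 = -1621] -3 is outermost — add 3 both sides. So sub: (-5*((-6*(x + 9))^2)) + 2 = -1618.
Step 2. [(-5*((-6*(x + 9))^2)) + 2 = -1618] subtract 2: x sits inside (… + 2) ⇒ sub: -5*((-6*(x + 9))^2) = -1620.
Step 3. [-5*((-6*(x + 9))^2) = -1620] -5 out front; divide by -5 ⇒ div: (-6*(x + 9))^2 = 324.
Step 4. [(-6*(x + 9))^2 = 324] LHS squared, RHS 324 ≥ 0: apply √ (±). So sqrt: -6*(x + 9) = 18 or -18.
Step 5. [-6*(x + 9) = 18 or -18] -6·(inner) — divide through by -6 ⇒ div: x + 9 = -3 or 3.
Step 6. [x + 9 = -3 or 3] 9 comes off first (subtract 9) ⇒ sub: x = -12 or -6.

Answer: x ∈ {-12, -6}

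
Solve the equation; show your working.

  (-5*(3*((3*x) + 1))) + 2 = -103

Step 1. [(-5*(3*((3*x) + 1))) + 2 = -103] +2 is outermost — subtract 2 both sides. So sub: -5*(3*((3*x) + 1)) = -105.
Step 2. [-5*(3*((3*x) + 1)) = -105] divide by the outer -5. So div: 3*((3*x) + 1) = 21.
Step 3. [3*((3*x) + 1) = 21] 3·(inner) — divide through by 3. So div: (3*x) + 1 = 7.
Step 4. [(3*x) + 1 = 7] peel the +1: subtract 1 from each side, so sub: 3*x = 6.
Step 5. [3*x = 6] 3 out front; divide by 3. So div: x = 2.

Answer: x ∈ {2}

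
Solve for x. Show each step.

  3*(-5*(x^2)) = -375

Step 1. [3*(-5*(x^2)) = -375] 3 out front; divide by 3. So div: -5*(x^2) = -125.
Step 2. [-5*(x^2) = -125] -5 out front; divide by -5 ⇒ div: x^2 = 25.
Step 3. [x^2 = 25] √ both sides: 25 ≥ 0 gives two branches ⇒ sqrt: x = 5 or -5.

Answer: x ∈ {-5, 5}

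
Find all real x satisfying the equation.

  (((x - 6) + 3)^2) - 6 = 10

Step 1. [(((x - 6) + 3)^2) - 6 = 10] -6 is outermost — add 6 both sides, so sub: ((x - 6) + 3)^2 = 16.
Step 2. [((x - 6) + 3)^2 = 16] 16 ≥ 0, LHS is (·)² — take ±√ ⇒ sqrt: (x - 6) + 3 = 4 or -4.
Step 3. [(x - 6) + 3 = 4 or -4] subtract 3: x sits inside (… + 3). So sub: x - 6 = 1 or -7.
Step 4. [x - 6 = 1 or -7] 6 comes off first (add 6). So sub: x = 7 or -1.

Answer: x ∈ {-1, 7}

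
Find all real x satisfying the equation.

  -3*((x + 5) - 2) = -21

Step 1. [-3*((x + 5) - 2) = -21] -3·(inner) — divide through by -3. So div: (x + 5) - 2 = 7.
Step 2. [(x + 5) - 2 = 7] -2 is outermost — add 2 both sides. So sub: x + 5 = 9.
Step 3. [x + 5 = 9] peel the +5: subtract 5 from each side, so sub: x = 4.

Answer: x ∈ {4}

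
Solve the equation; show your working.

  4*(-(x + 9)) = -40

Step 1. [4*(-(x + 9)) = -40] 4 out front; divide by 4. So div: -(x + 9) = -10.
Step 2. [-(x + 9) = -10] flip signs both sides. So neg: x + 9 = 10.
Step 3. [x + 9 = 10] the outer +9 inverts by subtracting 9. So sub: x = 1.

Answer: x ∈ {1}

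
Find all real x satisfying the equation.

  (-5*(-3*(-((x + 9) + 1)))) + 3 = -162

Step 1. [(-5*(-3*(-((x + 9) + 1)))) + 3 = -162] 3 comes off first (subtract 3). So sub: -5*(-3*(-((x + 9) + 1))) = -165.
Step 2. [-5*(-3*(-((x + 9) + 1))) = -165] -5·(inner) — divide through by -5 ⇒ div: -3*(-((x + 9) + 1)) = 33.
Step 3. [-3*(-((x + 9) + 1)) = 33] LHS = -3·(…); ÷-3 both sides. So div: -((x + 9) + 1) = -11.
Step 4. [-((x + 9) + 1) = -11] LHS negated; negate both sides ⇒ neg: (x + 9) + 1 = 11.
Step 5. [(x + 9) + 1 = 11] peel the +1: subtract 1 from each side, so sub: x + 9 = 10.
Step 6. [x + 9 = 10] the outer +9 inverts by subtracting 9. So sub: x = 1.

Answer: x ∈ {1}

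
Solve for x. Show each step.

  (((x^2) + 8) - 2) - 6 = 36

Step 1. [(((x^2) + 8) - 2) - 6 = 36] peel the -6: add 6 from each side, so sub: ((x^2) + 8) - 2 = 42.
Step 2. [((x^2) + 8) - 2 = 42] -2 is outermost — add 2 both sides ⇒ sub: (x^2) + 8 = 44.
Step 3. [(x^2) + 8 = 44] the outer +8 inverts by subtracting 8 ⇒ sub: x^2 = 36.
Step 4. [x^2 = 36] 36 ≥ 0, LHS is (·)² — take ±√, so sqrt: x = 6 or -6.

Answer: x ∈ {-6, 6}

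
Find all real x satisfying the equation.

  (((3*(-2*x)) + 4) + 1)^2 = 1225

Step 1. [(((3*(-2*x)) + 4) + 1)^2 = 1225] LHS squared, RHS 1225 ≥ 0: apply √ (±) ⇒ sqrt: ((3*(-2*x)) + 4) + 1 = 35 or -35.
Step 2. [((3*(-2*x)) + 4) + 1 = 35 or -35] 1 comes off first (subtract 1), so sub: (3*(-2*x)) + 4 = 34 or -36.
Step 3. [(3*(-2*x)) + 4 = 34 or -36] subtract 4: x sits inside (… + 4), so sub: 3*(-2*x) = 30 or -40.
Step 4. [3*(-2*x) = 30 or -40] 3 out front; divide by 3, so div: -2*x = 10 or -40/3.
Step 5. [-2*x = 10 or -40/3] -2 out front; divide by -2. So div: x = -5 or 20/3.

Answer: x ∈ {-5, 20/3}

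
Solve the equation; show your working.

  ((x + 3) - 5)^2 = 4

Step 1. [((x + 3) - 5)^2 = 4] LHS squared, RHS 4 ≥ 0: apply √ (±) ⇒ sqrt: (x + 3) - 5 = 2 or -2.
Step 2. [(x + 3) - 5 = 2 or -2] 5 comes off first (add 5), so sub: x + 3 = 7 or 3.
Step 3. [x + 3 = 7 or 3] peel the +3: subtract 3 from each side. So sub: x = 4 or 0.

Answer: x ∈ {0, 4}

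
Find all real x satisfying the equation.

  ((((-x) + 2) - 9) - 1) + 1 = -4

Step 1. [((((-x) + 2) - 9) - 1) + 1 = -4] 1 comes off first (subtract 1) ⇒ sub: (((-x) + 2) - 9) - 1 = -5.
Step 2. [(((-x) + 2) - 9) - 1 = -5] -1 is outermost — add 1 both sides. So sub: ((-x) + 2) - 9 = -4.
Step 3. [((-x) + 2) - 9 = -4] 9 comes off first (add 9). So sub: (-x) + 2 = 5.
Step 4. [(-x) + 2 = 5] 2 comes off first (subtract 2). So sub: -x = 3.
Step 5. [-x = 3] flip signs both sides. So neg: x = -3.

Answer: x ∈ {-3}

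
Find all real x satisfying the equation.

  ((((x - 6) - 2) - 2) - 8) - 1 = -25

Step 1. [((((x - 6) - 2) - 2) - 8) - 1 = -25] 1 comes off first (add 1) ⇒ sub: (((x - 6) - 2) - 2) - 8 = -24.
Step 2. [(((x - 6) - 2) - 2) - 8 = -24] 8 comes off first (add 8) ⇒ sub: ((x - 6) - 2) - 2 = -16.
Step 3. [((x - 6) - 2) - 2 = -16] the outer -2 inverts by adding 2. So sub: (x - 6) - 2 = -14.
Step 4. [(x - 6) - 2 = -14] the outer -2 inverts by adding 2 ⇒ sub: x - 6 = -12.
Step 5. [x - 6 = -12] -6 is outermost — add 6 both sides, so sub: x = -6.

Answer: x ∈ {-6}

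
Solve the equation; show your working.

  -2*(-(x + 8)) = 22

Step 1. [-2*(-(x + 8)) = 22] -2·(inner) — divide through by -2, so div: -(x + 8) = -11.
Step 2. [-(x + 8) = -11] leading − — multiply by −1 ⇒ neg: x + 8 = 11.
Step 3. [x + 8 = 11] the outer +8 inverts by subtracting 8 ⇒ sub: x = 3.

Answer: x ∈ {3}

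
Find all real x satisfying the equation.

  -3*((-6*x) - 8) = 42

Step 1. [-3*((-6*x) - 8) = 42] -3 out front; divide by -3 ⇒ div: (-6*x) - 8 = -14.
Step 2. [(-6*x) - 8 = -14] peel the -8: add 8 from each side, so sub: -6*x = -6.
Step 3. [-6*x = -6] leading coefficient -6: divide by -6 ⇒ div: x = 1.

Answer: x ∈ {1}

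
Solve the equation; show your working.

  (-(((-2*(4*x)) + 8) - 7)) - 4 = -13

Step 1. [(-(((-2*(4*x)) + 8) - 7)) - 4 = -13] -4 is outermost — add 4 both sides ⇒ sub: -(((-2*(4*x)) + 8) - 7) = -9.
Step 2. [-(((-2*(4*x)) + 8) - 7) = -9] LHS negated; negate both sides, so neg: ((-2*(4*x)) + 8) - 7 = 9.
Step 3. [((-2*(4*x)) + 8) - 7 = 9] peel the -7: add 7 from each side, so sub: (-2*(4*x)) + 8 = 16.
Step 4. [(-2*(4*x)) + 8 = 16] -2 | LHS and -2 | 16: pull -2 out ⇒ factor: (4*x) - 4 = -8.
Step 5. [(4*x) - 4 = -8] peel the -4: add 4 from each side. So sub: 4*x = -4.
Step 6. [4*x = -4] LHS = 4·(…); ÷4 both sides, so div: x = -1.

Answer: x ∈ {-1}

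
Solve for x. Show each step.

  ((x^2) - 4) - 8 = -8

Step 1. [((x^2) - 4) - 8 = -8] add 8: x sits inside (… - 8), so sub: (x^2) - 4 = 0.
Step 2. [(x^2) - 4 = 0] 4 comes off first (add 4). So sub: x^2 = 4.
Step 3. [x^2 = 4] √ both sides: 4 ≥ 0 gives two branches. So sqrt: x = 2 or -2.

Answer: x ∈ {-2, 2}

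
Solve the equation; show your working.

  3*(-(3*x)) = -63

Step 1. [3*(-(3*x)) = -63] 3·(inner) — divide through by 3 ⇒ div: -(3*x) = -21.
Step 2. [-(3*x) = -21] flip signs both sides ⇒ neg: 3*x = 21.
Step 3. [3*x = 21] 3 out front; divide by 3 ⇒ div: x = 7.

Answer: x ∈ {7}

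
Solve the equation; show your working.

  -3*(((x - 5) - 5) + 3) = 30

Step 1. [-3*(((x - 5) - 5) + 3) = 30] divide by the outer -3, so div: ((x - 5) - 5) + 3 = -10.
Step 2. [((x - 5) - 5) + 3 = -10] subtract 3: x sits inside (… + 3), so sub: (x - 5) - 5 = -13.
Step 3. [(x - 5) - 5 = -13] the outer -5 inverts by adding 5. So sub: x - 5 = -8.
Step 4. [x - 5 = -8] the outer -5 inverts by adding 5, so sub: x = -3.

Answer: x ∈ {-3}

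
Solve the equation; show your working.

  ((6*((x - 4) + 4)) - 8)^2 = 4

Step 1. [((6*((x - 4) + 4)) - 8)^2 = 4] LHS squared, RHS 4 ≥ 0: apply √ (±), so sqrt: (6*((x - 4) + 4)) - 8 = 2 or -2.
Step 2. [(6*((x - 4) + 4)) - 8 = 2 or -2] -8 is outermost — add 8 both sides, so sub: 6*((x - 4) + 4) = 10 or 6.
Step 3. [6*((x - 4) + 4) = 10 or 6] 6 out front; divide by 6 ⇒ div: (x - 4) + 4 = 5/3 or 1.
Step 4. [(x - 4) + 4 = 5/3 or 1] 4 comes off first (subtract 4), so sub: x - 4 = -7/3 or -3.
Step 5. [x - 4 = -7/3 or -3] -4 is outermost — add 4 both sides. So sub: x = 5/3 or 1.

Answer: x ∈ {1, 5/3}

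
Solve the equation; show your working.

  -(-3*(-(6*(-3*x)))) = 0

Step 1. [-(-3*(-(6*(-3*x)))) = 0] LHS negated; negate both sides ⇒ neg: -3*(-(6*(-3*x))) = 0.
Step 2. [-3*(-(6*(-3*x))) = 0] -3 out front; divide by -3, so div: -(6*(-3*x)) = 0.
Step 3. [-(6*(-3*x)) = 0] leading − — multiply by −1. So neg: 6*(-3*x) = 0.
Step 4. [6*(-3*x) = 0] LHS = 6·(…); ÷6 both sides, so div: -3*x = 0.
Step 5. [-3*x = 0] divide by the outer -3. So div: x = 0.

Answer: x ∈ {0}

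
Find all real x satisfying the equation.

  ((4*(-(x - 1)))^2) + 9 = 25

Step 1. [((4*(-(x - 1)))^2) + 9 = 25] +9 is outermost — subtract 9 both sides ⇒ sub: (4*(-(x - 1)))^2 = 16.
Step 2. [(4*(-(x - 1)))^2 = 16] √ both sides: 16 ≥ 0 gives two branches ⇒ sqrt: 4*(-(x - 1)) = 4 or -4.
Step 3. [4*(-(x - 1)) = 4 or -4] leading coefficient 4: divide by 4, so div: -(x - 1) = 1 or -1.
Step 4. [-(x - 1) = 1 or -1] leading − — multiply by −1, so neg: x - 1 = -1 or 1.
Step 5. [x - 1 = -1 or 1] the outer -1 inverts by adding 1. So sub: x = 0 or 2.

Answer: x ∈ {0, 2}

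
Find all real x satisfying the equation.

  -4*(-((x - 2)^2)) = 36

Step 1. [-4*(-((x - 2)^2)) = 36] LHS = -4·(…); ÷-4 both sides ⇒ div: -((x - 2)^2) = -9.
Step 2. [-((x - 2)^2) = -9] flip signs both sides. So neg: (x - 2)^2 = 9.
Step 3. [(x - 2)^2 = 9] 9 ≥ 0, LHS is (·)² — take ±√. So sqrt: x - 2 = 3 or -3.
Step 4. [x - 2 = 3 or -3] 2 comes off first (add 2) ⇒ sub: x = 5 or -1.

Answer: x ∈ {-1, 5}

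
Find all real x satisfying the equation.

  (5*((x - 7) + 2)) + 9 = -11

Step 1. [(5*((x - 7) + 2)) + 9 = -11] the outer +9 inverts by subtracting 9, so sub: 5*((x - 7) + 2) = -20.
Step 2. [5*((x - 7) + 2) = -20] 5 out front; divide by 5, so div: (x - 7) + 2 = -4.
Step 3. [(x - 7) + 2 = -4] the outer +2 inverts by subtracting 2. So sub: x - 7 = -6.
Step 4. [x - 7 = -6] add 7: x sits inside (… - 7), so sub: x = 1.

Answer: x ∈ {1}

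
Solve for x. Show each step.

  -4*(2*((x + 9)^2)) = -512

Step 1. [-4*(2*((x + 9)^2)) = -512] leading coefficient -4: divide by -4. So div: 2*((x + 9)^2) = 128.
Step 2. [2*((x + 9)^2) = 128] LHS = 2·(…); ÷2 both sides. So div: (x + 9)^2 = 64.
Step 3. [(x + 9)^2 = 64] 64 ≥ 0, LHS is (·)² — take ±√ ⇒ sqrt: x + 9 = 8 or -8.
Step 4. [x + 9 = 8 or -8] +9 is outermost — subtract 9 both sides, so sub: x = -1 or -17.

Answer: x ∈ {-17, -1}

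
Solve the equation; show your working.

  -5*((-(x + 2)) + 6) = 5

Step 1. [-5*((-(x + 2)) + 6) = 5] leading coefficient -5: divide by -5 ⇒ div: (-(x + 2)) + 6 = -1.
Step 2. [(-(x + 2)) + 6 = -1] peel the +6: subtract 6 from each side ⇒ sub: -(x + 2) = -7.
Step 3. [-(x + 2) = -7] flip signs both sides. So neg: x + 2 = 7.
Step 4. [x + 2 = 7] the outer +2 inverts by subtracting 2 ⇒ sub: x = 5.

Answer: x ∈ {5}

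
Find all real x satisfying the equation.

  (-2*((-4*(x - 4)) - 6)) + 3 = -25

Step 1. [(-2*((-4*(x - 4)) - 6)) + 3 = -25] 3 comes off first (subtract 3), so sub: -2*((-4*(x - 4)) - 6) = -28.
Step 2. [-2*((-4*(x - 4)) - 6) = -28] divide by the outer -2. So div: (-4*(x - 4)) - 6 = 14.
Step 3. [(-4*(x - 4)) - 6 = 14] -6 is outermost — add 6 both sides ⇒ sub: -4*(x - 4) = 20.
Step 4. [-4*(x - 4) = 20] LHS = -4·(…); ÷-4 both sides, so div: x - 4 = -5.
Step 5. [x - 4 = -5] the outer -4 inverts by adding 4. So sub: x = -1.

Answer: x ∈ {-1}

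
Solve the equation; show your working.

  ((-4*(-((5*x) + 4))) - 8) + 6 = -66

Step 1. [((-4*(-((5*x) + 4))) - 8) + 6 = -66] peel the +6: subtract 6 from each side. So sub: (-4*(-((5*x) + 4))) - 8 = -72.
Step 2. [(-4*(-((5*x) + 4))) - 8 = -72] -4 divides every term; factor it out. So factor: (-((5*x) + 4)) + 2 = 18.
Step 3. [(-((5*x) + 4)) + 2 = 18] +2 is outermost — subtract 2 both sides, so sub: -((5*x) + 4) = 16.
Step 4. [-((5*x) + 4) = 16] leading − — multiply by −1. So neg: (5*x) + 4 = -16.
Step 5. [(5*x) + 4 = -16] subtract 4: x sits inside (… + 4). So sub: 5*x = -20.
Step 6. [5*x = -20] divide by the outer 5, so div: x = -4.

Answer: x ∈ {-4}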